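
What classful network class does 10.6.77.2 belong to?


First octet: 10
Binary: 00001010
0xxxxxxx -> Class A (1-126)
Class A, default mask 255.0.0.0 (/8)


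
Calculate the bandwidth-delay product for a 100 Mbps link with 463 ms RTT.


BDP = bandwidth * RTT
= 100 Mbps * 463 ms
= 100 * 1e6 * 463 / 1000 bits
= 46300000 bits
= 5787500 bytes
= 5651.8555 KB
BDP = 46300000 bits (5787500 bytes)


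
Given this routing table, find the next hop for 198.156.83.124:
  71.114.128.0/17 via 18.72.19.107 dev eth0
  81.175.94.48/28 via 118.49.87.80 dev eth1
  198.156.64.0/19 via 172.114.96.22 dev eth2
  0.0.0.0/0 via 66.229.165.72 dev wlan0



Longest prefix match for 198.156.83.124:
  /17 71.114.128.0: no
  /28 81.175.94.48: no
  /19 198.156.64.0: MATCH
  /0 0.0.0.0: MATCH
Selected: next-hop 172.114.96.22 via eth2 (matched /19)


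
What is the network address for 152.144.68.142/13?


IP:   10011000.10010000.01000100.10001110
Mask: 11111111.11111000.00000000.00000000
AND operation:
Net:  10011000.10010000.00000000.00000000
Network: 152.144.0.0/13


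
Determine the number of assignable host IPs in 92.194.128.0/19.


Host bits = 32 - 19 = 13
Total addresses = 2^13 = 8192
Usable = total - 2 (network and broadcast)
Usable hosts: 8190


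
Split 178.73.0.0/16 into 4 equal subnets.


New prefix = 16 + 2 = 18
Each subnet has 16384 addresses
  178.73.0.0/18
  178.73.64.0/18
  178.73.128.0/18
  178.73.192.0/18
Subnets: 178.73.0.0/18, 178.73.64.0/18, 178.73.128.0/18, 178.73.192.0/18


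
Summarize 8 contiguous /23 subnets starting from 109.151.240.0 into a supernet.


Original prefix: /23
Number of subnets: 8 = 2^3
New prefix = 23 - 3 = 20
Supernet: 109.151.240.0/20


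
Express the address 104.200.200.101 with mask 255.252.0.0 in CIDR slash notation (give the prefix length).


Binary: 11111111.11111100.00000000.00000000
Count leading 1s
Prefix: /14


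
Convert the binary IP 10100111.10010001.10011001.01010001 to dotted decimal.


10100111 = 167
10010001 = 145
10011001 = 153
01010001 = 81
IP: 167.145.153.81


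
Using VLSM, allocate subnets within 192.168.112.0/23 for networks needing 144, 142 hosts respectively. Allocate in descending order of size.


144 hosts -> /24 (254 usable): 192.168.112.0/24
142 hosts -> /24 (254 usable): 192.168.113.0/24
Allocation: 192.168.112.0/24 (144 hosts, 254 usable); 192.168.113.0/24 (142 hosts, 254 usable)


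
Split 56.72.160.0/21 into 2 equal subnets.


New prefix = 21 + 1 = 22
Each subnet has 1024 addresses
  56.72.160.0/22
  56.72.164.0/22
Subnets: 56.72.160.0/22, 56.72.164.0/22


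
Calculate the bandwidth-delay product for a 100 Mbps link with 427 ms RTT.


BDP = bandwidth * RTT
= 100 Mbps * 427 ms
= 100 * 1e6 * 427 / 1000 bits
= 42700000 bits
= 5337500 bytes
= 5212.4023 KB
BDP = 42700000 bits (5337500 bytes)


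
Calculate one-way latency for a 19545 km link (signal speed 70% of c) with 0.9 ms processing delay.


Speed = 0.7 * 3e5 km/s = 210000 km/s
Propagation delay = 19545 / 210000 = 0.0931 s = 93.0714 ms
Processing delay = 0.9 ms
Total one-way latency = 93.9714 ms


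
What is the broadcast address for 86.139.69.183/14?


Network: 86.136.0.0/14
Host bits = 18
Set all host bits to 1:
Broadcast: 86.139.255.255


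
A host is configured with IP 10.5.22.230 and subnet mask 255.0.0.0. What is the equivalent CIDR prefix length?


Binary: 11111111.00000000.00000000.00000000
Count leading 1s
Prefix: /8


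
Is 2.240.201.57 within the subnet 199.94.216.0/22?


Subnet network: 199.94.216.0
Test IP AND mask: 2.240.200.0
No, 2.240.201.57 is not in 199.94.216.0/22


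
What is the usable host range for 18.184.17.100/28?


Network: 18.184.17.96
Broadcast: 18.184.17.111
First usable = network + 1
Last usable = broadcast - 1
Range: 18.184.17.97 to 18.184.17.110


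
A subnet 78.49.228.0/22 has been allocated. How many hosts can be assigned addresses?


Host bits = 32 - 22 = 10
Total addresses = 2^10 = 1024
Usable = total - 2 (network and broadcast)
Usable hosts: 1022


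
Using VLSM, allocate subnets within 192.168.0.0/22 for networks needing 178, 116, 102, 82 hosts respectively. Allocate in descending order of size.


178 hosts -> /24 (254 usable): 192.168.0.0/24
116 hosts -> /25 (126 usable): 192.168.1.0/25
102 hosts -> /25 (126 usable): 192.168.1.128/25
82 hosts -> /25 (126 usable): 192.168.2.0/25
Allocation: 192.168.0.0/24 (178 hosts, 254 usable); 192.168.1.0/25 (116 hosts, 126 usable); 192.168.1.128/25 (102 hosts, 126 usable); 192.168.2.0/25 (82 hosts, 126 usable)


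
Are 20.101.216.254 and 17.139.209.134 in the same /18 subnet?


Mask: 255.255.192.0
20.101.216.254 AND mask = 20.101.192.0
17.139.209.134 AND mask = 17.139.192.0
No, different subnets (20.101.192.0 vs 17.139.192.0)


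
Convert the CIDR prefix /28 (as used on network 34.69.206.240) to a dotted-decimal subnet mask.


/28 means 28 network bits, 4 host bits
Binary: 11111111111111111111111111110000
Mask: 255.255.255.240


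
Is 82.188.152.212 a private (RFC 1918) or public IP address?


RFC 1918 private ranges:
  10.0.0.0/8 (10.0.0.0 - 10.255.255.255)
  172.16.0.0/12 (172.16.0.0 - 172.31.255.255)
  192.168.0.0/16 (192.168.0.0 - 192.168.255.255)
Public (not in any RFC 1918 range)


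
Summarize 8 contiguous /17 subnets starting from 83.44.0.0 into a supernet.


Original prefix: /17
Number of subnets: 8 = 2^3
New prefix = 17 - 3 = 14
Supernet: 83.44.0.0/14


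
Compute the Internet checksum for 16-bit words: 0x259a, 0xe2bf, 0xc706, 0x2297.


Sum all words (with carry folding):
+ 0x259a = 0x259a
+ 0xe2bf = 0x085a
+ 0xc706 = 0xcf60
+ 0x2297 = 0xf1f7
One's complement: ~0xf1f7
Checksum = 0x0e08


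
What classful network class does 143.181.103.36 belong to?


First octet: 143
Binary: 10001111
10xxxxxx -> Class B (128-191)
Class B, default mask 255.255.0.0 (/16)


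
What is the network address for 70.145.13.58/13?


IP:   01000110.10010001.00001101.00111010
Mask: 11111111.11111000.00000000.00000000
AND operation:
Net:  01000110.10010000.00000000.00000000
Network: 70.144.0.0/13


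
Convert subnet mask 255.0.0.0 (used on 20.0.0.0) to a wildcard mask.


Subnet mask: 255.0.0.0
Wildcard = 255.255.255.255 - subnet mask
255 - 255 = 0
255 - 0 = 255
255 - 0 = 255
255 - 0 = 255
Wildcard: 0.255.255.255


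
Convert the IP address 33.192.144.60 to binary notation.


33 = 00100001
192 = 11000000
144 = 10010000
60 = 00111100
Binary: 00100001.11000000.10010000.00111100


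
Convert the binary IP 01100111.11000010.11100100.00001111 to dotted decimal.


01100111 = 103
11000010 = 194
11100100 = 228
00001111 = 15
IP: 103.194.228.15


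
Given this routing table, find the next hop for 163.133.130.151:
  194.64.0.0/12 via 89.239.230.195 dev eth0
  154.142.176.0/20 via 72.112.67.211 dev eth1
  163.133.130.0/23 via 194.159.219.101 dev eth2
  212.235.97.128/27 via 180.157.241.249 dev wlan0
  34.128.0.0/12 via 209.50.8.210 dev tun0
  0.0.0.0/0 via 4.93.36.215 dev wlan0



Longest prefix match for 163.133.130.151:
  /12 194.64.0.0: no
  /20 154.142.176.0: no
  /23 163.133.130.0: MATCH
  /27 212.235.97.128: no
  /12 34.128.0.0: no
  /0 0.0.0.0: MATCH
Selected: next-hop 194.159.219.101 via eth2 (matched /23)


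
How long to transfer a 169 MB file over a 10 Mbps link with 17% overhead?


Effective throughput = 10 * (1 - 17/100) = 8.3 Mbps
File size in Mb = 169 * 8 = 1352 Mb
Time = 1352 / 8.3
Time = 162.8916 seconds


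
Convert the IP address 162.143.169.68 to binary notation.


162 = 10100010
143 = 10001111
169 = 10101001
68 = 01000100
Binary: 10100010.10001111.10101001.01000100


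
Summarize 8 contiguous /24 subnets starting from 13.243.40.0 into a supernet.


Original prefix: /24
Number of subnets: 8 = 2^3
New prefix = 24 - 3 = 21
Supernet: 13.243.40.0/21


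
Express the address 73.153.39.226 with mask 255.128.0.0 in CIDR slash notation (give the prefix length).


Binary: 11111111.10000000.00000000.00000000
Count leading 1s
Prefix: /9


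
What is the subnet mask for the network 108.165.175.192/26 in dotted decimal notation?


/26 means 26 network bits, 6 host bits
Binary: 11111111111111111111111111000000
Mask: 255.255.255.192


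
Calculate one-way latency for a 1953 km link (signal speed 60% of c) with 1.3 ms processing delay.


Speed = 0.6 * 3e5 km/s = 180000 km/s
Propagation delay = 1953 / 180000 = 0.0109 s = 10.85 ms
Processing delay = 1.3 ms
Total one-way latency = 12.15 ms


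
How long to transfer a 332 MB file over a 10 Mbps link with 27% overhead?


Effective throughput = 10 * (1 - 27/100) = 7.3 Mbps
File size in Mb = 332 * 8 = 2656 Mb
Time = 2656 / 7.3
Time = 363.8356 seconds


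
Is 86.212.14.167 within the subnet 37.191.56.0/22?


Subnet network: 37.191.56.0
Test IP AND mask: 86.212.12.0
No, 86.212.14.167 is not in 37.191.56.0/22


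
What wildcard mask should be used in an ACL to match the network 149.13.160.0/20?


Subnet mask: 255.255.240.0
Wildcard = 255.255.255.255 - subnet mask
255 - 255 = 0
255 - 255 = 0
255 - 240 = 15
255 - 0 = 255
Wildcard: 0.0.15.255


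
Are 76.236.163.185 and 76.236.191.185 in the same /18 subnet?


Mask: 255.255.192.0
76.236.163.185 AND mask = 76.236.128.0
76.236.191.185 AND mask = 76.236.128.0
Yes, same subnet (76.236.128.0)


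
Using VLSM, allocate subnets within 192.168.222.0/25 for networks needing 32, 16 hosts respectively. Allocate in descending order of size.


32 hosts -> /26 (62 usable): 192.168.222.0/26
16 hosts -> /27 (30 usable): 192.168.222.64/27
Allocation: 192.168.222.0/26 (32 hosts, 62 usable); 192.168.222.64/27 (16 hosts, 30 usable)


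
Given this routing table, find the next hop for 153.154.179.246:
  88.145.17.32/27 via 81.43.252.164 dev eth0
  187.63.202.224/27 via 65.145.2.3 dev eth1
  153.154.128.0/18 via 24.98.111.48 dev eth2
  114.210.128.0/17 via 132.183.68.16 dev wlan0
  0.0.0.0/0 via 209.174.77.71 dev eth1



Longest prefix match for 153.154.179.246:
  /27 88.145.17.32: no
  /27 187.63.202.224: no
  /18 153.154.128.0: MATCH
  /17 114.210.128.0: no
  /0 0.0.0.0: MATCH
Selected: next-hop 24.98.111.48 via eth2 (matched /18)


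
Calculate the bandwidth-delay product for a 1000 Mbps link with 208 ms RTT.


BDP = bandwidth * RTT
= 1000 Mbps * 208 ms
= 1000 * 1e6 * 208 / 1000 bits
= 208000000 bits
= 26000000 bytes
= 25390.625 KB
BDP = 208000000 bits (26000000 bytes)


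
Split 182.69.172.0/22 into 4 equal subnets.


New prefix = 22 + 2 = 24
Each subnet has 256 addresses
  182.69.172.0/24
  182.69.173.0/24
  182.69.174.0/24
  182.69.175.0/24
Subnets: 182.69.172.0/24, 182.69.173.0/24, 182.69.174.0/24, 182.69.175.0/24


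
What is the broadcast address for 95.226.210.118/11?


Network: 95.224.0.0/11
Host bits = 21
Set all host bits to 1:
Broadcast: 95.255.255.255


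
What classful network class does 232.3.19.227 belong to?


First octet: 232
Binary: 11101000
1110xxxx -> Class D (224-239)
Class D (multicast), default mask N/A


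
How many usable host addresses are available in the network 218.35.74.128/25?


Host bits = 32 - 25 = 7
Total addresses = 2^7 = 128
Usable = total - 2 (network and broadcast)
Usable hosts: 126


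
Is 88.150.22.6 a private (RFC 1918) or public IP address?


RFC 1918 private ranges:
  10.0.0.0/8 (10.0.0.0 - 10.255.255.255)
  172.16.0.0/12 (172.16.0.0 - 172.31.255.255)
  192.168.0.0/16 (192.168.0.0 - 192.168.255.255)
Public (not in any RFC 1918 range)


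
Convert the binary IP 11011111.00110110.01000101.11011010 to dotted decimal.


11011111 = 223
00110110 = 54
01000101 = 69
11011010 = 218
IP: 223.54.69.218


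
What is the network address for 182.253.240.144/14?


IP:   10110110.11111101.11110000.10010000
Mask: 11111111.11111100.00000000.00000000
AND operation:
Net:  10110110.11111100.00000000.00000000
Network: 182.252.0.0/14


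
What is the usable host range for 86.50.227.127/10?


Network: 86.0.0.0
Broadcast: 86.63.255.255
First usable = network + 1
Last usable = broadcast - 1
Range: 86.0.0.1 to 86.63.255.254


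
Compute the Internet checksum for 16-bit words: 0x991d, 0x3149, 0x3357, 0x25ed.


Sum all words (with carry folding):
+ 0x991d = 0x991d
+ 0x3149 = 0xca66
+ 0x3357 = 0xfdbd
+ 0x25ed = 0x23ab
One's complement: ~0x23ab
Checksum = 0xdc54


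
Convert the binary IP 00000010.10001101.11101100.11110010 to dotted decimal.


00000010 = 2
10001101 = 141
11101100 = 236
11110010 = 242
IP: 2.141.236.242


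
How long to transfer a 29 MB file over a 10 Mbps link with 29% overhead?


Effective throughput = 10 * (1 - 29/100) = 7.1 Mbps
File size in Mb = 29 * 8 = 232 Mb
Time = 232 / 7.1
Time = 32.6761 seconds


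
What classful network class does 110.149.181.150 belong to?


First octet: 110
Binary: 01101110
0xxxxxxx -> Class A (1-126)
Class A, default mask 255.0.0.0 (/8)


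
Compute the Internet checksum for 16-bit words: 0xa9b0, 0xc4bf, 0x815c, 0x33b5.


Sum all words (with carry folding):
+ 0xa9b0 = 0xa9b0
+ 0xc4bf = 0x6e70
+ 0x815c = 0xefcc
+ 0x33b5 = 0x2382
One's complement: ~0x2382
Checksum = 0xdc7d


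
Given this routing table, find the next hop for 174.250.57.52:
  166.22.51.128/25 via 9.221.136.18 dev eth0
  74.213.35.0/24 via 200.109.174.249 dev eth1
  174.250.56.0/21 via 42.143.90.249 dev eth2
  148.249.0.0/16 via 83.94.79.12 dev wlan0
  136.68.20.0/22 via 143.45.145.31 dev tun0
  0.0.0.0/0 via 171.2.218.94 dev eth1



Longest prefix match for 174.250.57.52:
  /25 166.22.51.128: no
  /24 74.213.35.0: no
  /21 174.250.56.0: MATCH
  /16 148.249.0.0: no
  /22 136.68.20.0: no
  /0 0.0.0.0: MATCH
Selected: next-hop 42.143.90.249 via eth2 (matched /21)


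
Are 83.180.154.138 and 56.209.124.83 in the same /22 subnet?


Mask: 255.255.252.0
83.180.154.138 AND mask = 83.180.152.0
56.209.124.83 AND mask = 56.209.124.0
No, different subnets (83.180.152.0 vs 56.209.124.0)


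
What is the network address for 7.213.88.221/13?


IP:   00000111.11010101.01011000.11011101
Mask: 11111111.11111000.00000000.00000000
AND operation:
Net:  00000111.11010000.00000000.00000000
Network: 7.208.0.0/13


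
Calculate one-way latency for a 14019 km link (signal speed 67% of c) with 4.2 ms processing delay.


Speed = 0.67 * 3e5 km/s = 201000 km/s
Propagation delay = 14019 / 201000 = 0.0697 s = 69.7463 ms
Processing delay = 4.2 ms
Total one-way latency = 73.9463 ms


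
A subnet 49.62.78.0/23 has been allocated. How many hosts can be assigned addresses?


Host bits = 32 - 23 = 9
Total addresses = 2^9 = 512
Usable = total - 2 (network and broadcast)
Usable hosts: 510


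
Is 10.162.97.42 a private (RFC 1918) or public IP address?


RFC 1918 private ranges:
  10.0.0.0/8 (10.0.0.0 - 10.255.255.255)
  172.16.0.0/12 (172.16.0.0 - 172.31.255.255)
  192.168.0.0/16 (192.168.0.0 - 192.168.255.255)
Private (in 10.0.0.0/8)


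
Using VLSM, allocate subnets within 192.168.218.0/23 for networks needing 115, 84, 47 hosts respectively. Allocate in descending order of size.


115 hosts -> /25 (126 usable): 192.168.218.0/25
84 hosts -> /25 (126 usable): 192.168.218.128/25
47 hosts -> /26 (62 usable): 192.168.219.0/26
Allocation: 192.168.218.0/25 (115 hosts, 126 usable); 192.168.218.128/25 (84 hosts, 126 usable); 192.168.219.0/26 (47 hosts, 62 usable)


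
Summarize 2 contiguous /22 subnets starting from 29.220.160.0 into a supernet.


Original prefix: /22
Number of subnets: 2 = 2^1
New prefix = 22 - 1 = 21
Supernet: 29.220.160.0/21


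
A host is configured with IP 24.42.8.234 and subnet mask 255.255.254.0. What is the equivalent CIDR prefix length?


Binary: 11111111.11111111.11111110.00000000
Count leading 1s
Prefix: /23


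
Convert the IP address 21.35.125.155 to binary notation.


21 = 00010101
35 = 00100011
125 = 01111101
155 = 10011011
Binary: 00010101.00100011.01111101.10011011


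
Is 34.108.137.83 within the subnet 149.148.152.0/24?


Subnet network: 149.148.152.0
Test IP AND mask: 34.108.137.0
No, 34.108.137.83 is not in 149.148.152.0/24


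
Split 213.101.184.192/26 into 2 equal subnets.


New prefix = 26 + 1 = 27
Each subnet has 32 addresses
  213.101.184.192/27
  213.101.184.224/27
Subnets: 213.101.184.192/27, 213.101.184.224/27


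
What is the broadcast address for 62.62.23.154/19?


Network: 62.62.0.0/19
Host bits = 13
Set all host bits to 1:
Broadcast: 62.62.31.255


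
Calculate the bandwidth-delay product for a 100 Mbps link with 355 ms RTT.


BDP = bandwidth * RTT
= 100 Mbps * 355 ms
= 100 * 1e6 * 355 / 1000 bits
= 35500000 bits
= 4437500 bytes
= 4333.4961 KB
BDP = 35500000 bits (4437500 bytes)


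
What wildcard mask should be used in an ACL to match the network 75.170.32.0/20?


Subnet mask: 255.255.240.0
Wildcard = 255.255.255.255 - subnet mask
255 - 255 = 0
255 - 255 = 0
255 - 240 = 15
255 - 0 = 255
Wildcard: 0.0.15.255


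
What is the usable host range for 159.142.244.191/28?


Network: 159.142.244.176
Broadcast: 159.142.244.191
First usable = network + 1
Last usable = broadcast - 1
Range: 159.142.244.177 to 159.142.244.190


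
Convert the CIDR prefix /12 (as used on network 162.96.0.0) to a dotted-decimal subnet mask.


/12 means 12 network bits, 20 host bits
Binary: 11111111111100000000000000000000
Mask: 255.240.0.0


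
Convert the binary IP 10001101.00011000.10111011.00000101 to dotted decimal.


10001101 = 141
00011000 = 24
10111011 = 187
00000101 = 5
IP: 141.24.187.5


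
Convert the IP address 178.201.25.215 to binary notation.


178 = 10110010
201 = 11001001
25 = 00011001
215 = 11010111
Binary: 10110010.11001001.00011001.11010111


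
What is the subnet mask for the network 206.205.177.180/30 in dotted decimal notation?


/30 means 30 network bits, 2 host bits
Binary: 11111111111111111111111111111100
Mask: 255.255.255.252


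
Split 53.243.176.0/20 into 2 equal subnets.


New prefix = 20 + 1 = 21
Each subnet has 2048 addresses
  53.243.176.0/21
  53.243.184.0/21
Subnets: 53.243.176.0/21, 53.243.184.0/21


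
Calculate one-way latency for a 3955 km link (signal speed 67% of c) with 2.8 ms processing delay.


Speed = 0.67 * 3e5 km/s = 201000 km/s
Propagation delay = 3955 / 201000 = 0.0197 s = 19.6766 ms
Processing delay = 2.8 ms
Total one-way latency = 22.4766 ms


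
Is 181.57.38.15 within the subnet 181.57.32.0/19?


Subnet network: 181.57.32.0
Test IP AND mask: 181.57.32.0
Yes, 181.57.38.15 is in 181.57.32.0/19


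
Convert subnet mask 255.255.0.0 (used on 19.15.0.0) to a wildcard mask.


Subnet mask: 255.255.0.0
Wildcard = 255.255.255.255 - subnet mask
255 - 255 = 0
255 - 255 = 0
255 - 0 = 255
255 - 0 = 255
Wildcard: 0.0.255.255


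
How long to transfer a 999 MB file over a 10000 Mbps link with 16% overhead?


Effective throughput = 10000 * (1 - 16/100) = 8400 Mbps
File size in Mb = 999 * 8 = 7992 Mb
Time = 7992 / 8400
Time = 0.9514 seconds


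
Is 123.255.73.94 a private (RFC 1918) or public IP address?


RFC 1918 private ranges:
  10.0.0.0/8 (10.0.0.0 - 10.255.255.255)
  172.16.0.0/12 (172.16.0.0 - 172.31.255.255)
  192.168.0.0/16 (192.168.0.0 - 192.168.255.255)
Public (not in any RFC 1918 range)


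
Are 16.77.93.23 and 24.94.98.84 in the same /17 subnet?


Mask: 255.255.128.0
16.77.93.23 AND mask = 16.77.0.0
24.94.98.84 AND mask = 24.94.0.0
No, different subnets (16.77.0.0 vs 24.94.0.0)


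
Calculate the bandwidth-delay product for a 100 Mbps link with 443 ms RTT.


BDP = bandwidth * RTT
= 100 Mbps * 443 ms
= 100 * 1e6 * 443 / 1000 bits
= 44300000 bits
= 5537500 bytes
= 5407.7148 KB
BDP = 44300000 bits (5537500 bytes)


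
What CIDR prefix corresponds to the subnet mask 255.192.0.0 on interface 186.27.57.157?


Binary: 11111111.11000000.00000000.00000000
Count leading 1s
Prefix: /10


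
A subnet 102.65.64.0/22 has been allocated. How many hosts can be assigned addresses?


Host bits = 32 - 22 = 10
Total addresses = 2^10 = 1024
Usable = total - 2 (network and broadcast)
Usable hosts: 1022


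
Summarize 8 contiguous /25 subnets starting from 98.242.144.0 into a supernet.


Original prefix: /25
Number of subnets: 8 = 2^3
New prefix = 25 - 3 = 22
Supernet: 98.242.144.0/22


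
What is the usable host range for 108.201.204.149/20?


Network: 108.201.192.0
Broadcast: 108.201.207.255
First usable = network + 1
Last usable = broadcast - 1
Range: 108.201.192.1 to 108.201.207.254


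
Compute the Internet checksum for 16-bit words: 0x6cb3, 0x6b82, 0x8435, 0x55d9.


Sum all words (with carry folding):
+ 0x6cb3 = 0x6cb3
+ 0x6b82 = 0xd835
+ 0x8435 = 0x5c6b
+ 0x55d9 = 0xb244
One's complement: ~0xb244
Checksum = 0x4dbb


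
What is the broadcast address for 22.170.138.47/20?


Network: 22.170.128.0/20
Host bits = 12
Set all host bits to 1:
Broadcast: 22.170.143.255


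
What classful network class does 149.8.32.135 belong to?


First octet: 149
Binary: 10010101
10xxxxxx -> Class B (128-191)
Class B, default mask 255.255.0.0 (/16)


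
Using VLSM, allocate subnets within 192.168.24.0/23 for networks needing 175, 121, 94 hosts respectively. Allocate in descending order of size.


175 hosts -> /24 (254 usable): 192.168.24.0/24
121 hosts -> /25 (126 usable): 192.168.25.0/25
94 hosts -> /25 (126 usable): 192.168.25.128/25
Allocation: 192.168.24.0/24 (175 hosts, 254 usable); 192.168.25.0/25 (121 hosts, 126 usable); 192.168.25.128/25 (94 hosts, 126 usable)


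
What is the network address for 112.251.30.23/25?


IP:   01110000.11111011.00011110.00010111
Mask: 11111111.11111111.11111111.10000000
AND operation:
Net:  01110000.11111011.00011110.00000000
Network: 112.251.30.0/25


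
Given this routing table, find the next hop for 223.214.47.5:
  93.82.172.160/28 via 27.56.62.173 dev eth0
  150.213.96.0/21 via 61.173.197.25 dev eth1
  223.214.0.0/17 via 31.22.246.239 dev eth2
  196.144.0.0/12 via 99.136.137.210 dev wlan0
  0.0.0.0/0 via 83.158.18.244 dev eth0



Longest prefix match for 223.214.47.5:
  /28 93.82.172.160: no
  /21 150.213.96.0: no
  /17 223.214.0.0: MATCH
  /12 196.144.0.0: no
  /0 0.0.0.0: MATCH
Selected: next-hop 31.22.246.239 via eth2 (matched /17)


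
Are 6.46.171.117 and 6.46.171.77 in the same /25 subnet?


Mask: 255.255.255.128
6.46.171.117 AND mask = 6.46.171.0
6.46.171.77 AND mask = 6.46.171.0
Yes, same subnet (6.46.171.0)


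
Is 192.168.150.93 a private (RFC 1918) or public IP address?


RFC 1918 private ranges:
  10.0.0.0/8 (10.0.0.0 - 10.255.255.255)
  172.16.0.0/12 (172.16.0.0 - 172.31.255.255)
  192.168.0.0/16 (192.168.0.0 - 192.168.255.255)
Private (in 192.168.0.0/16)


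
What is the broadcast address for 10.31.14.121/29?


Network: 10.31.14.120/29
Host bits = 3
Set all host bits to 1:
Broadcast: 10.31.14.127


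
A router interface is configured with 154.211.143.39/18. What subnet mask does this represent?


/18 means 18 network bits, 14 host bits
Binary: 11111111111111111100000000000000
Mask: 255.255.192.0


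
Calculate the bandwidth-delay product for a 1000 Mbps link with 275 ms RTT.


BDP = bandwidth * RTT
= 1000 Mbps * 275 ms
= 1000 * 1e6 * 275 / 1000 bits
= 275000000 bits
= 34375000 bytes
= 33569.3359 KB
BDP = 275000000 bits (34375000 bytes)


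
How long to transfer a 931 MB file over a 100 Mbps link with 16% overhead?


Effective throughput = 100 * (1 - 16/100) = 84 Mbps
File size in Mb = 931 * 8 = 7448 Mb
Time = 7448 / 84
Time = 88.6667 seconds


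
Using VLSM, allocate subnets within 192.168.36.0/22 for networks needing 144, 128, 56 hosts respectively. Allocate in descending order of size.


144 hosts -> /24 (254 usable): 192.168.36.0/24
128 hosts -> /24 (254 usable): 192.168.37.0/24
56 hosts -> /26 (62 usable): 192.168.38.0/26
Allocation: 192.168.36.0/24 (144 hosts, 254 usable); 192.168.37.0/24 (128 hosts, 254 usable); 192.168.38.0/26 (56 hosts, 62 usable)


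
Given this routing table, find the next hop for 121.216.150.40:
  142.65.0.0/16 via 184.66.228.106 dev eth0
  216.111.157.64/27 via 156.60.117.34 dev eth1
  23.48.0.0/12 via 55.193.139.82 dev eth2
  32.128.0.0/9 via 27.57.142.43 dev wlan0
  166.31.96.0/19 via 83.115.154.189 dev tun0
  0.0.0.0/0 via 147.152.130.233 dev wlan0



Longest prefix match for 121.216.150.40:
  /16 142.65.0.0: no
  /27 216.111.157.64: no
  /12 23.48.0.0: no
  /9 32.128.0.0: no
  /19 166.31.96.0: no
  /0 0.0.0.0: MATCH
Selected: next-hop 147.152.130.233 via wlan0 (matched /0)


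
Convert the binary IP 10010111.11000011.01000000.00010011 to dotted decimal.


10010111 = 151
11000011 = 195
01000000 = 64
00010011 = 19
IP: 151.195.64.19


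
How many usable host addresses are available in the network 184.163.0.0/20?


Host bits = 32 - 20 = 12
Total addresses = 2^12 = 4096
Usable = total - 2 (network and broadcast)
Usable hosts: 4094


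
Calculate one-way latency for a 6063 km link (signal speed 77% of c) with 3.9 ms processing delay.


Speed = 0.77 * 3e5 km/s = 231000 km/s
Propagation delay = 6063 / 231000 = 0.0262 s = 26.2468 ms
Processing delay = 3.9 ms
Total one-way latency = 30.1468 ms


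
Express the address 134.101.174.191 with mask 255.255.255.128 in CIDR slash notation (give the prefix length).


Binary: 11111111.11111111.11111111.10000000
Count leading 1s
Prefix: /25


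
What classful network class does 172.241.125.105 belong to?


First octet: 172
Binary: 10101100
10xxxxxx -> Class B (128-191)
Class B, default mask 255.255.0.0 (/16)


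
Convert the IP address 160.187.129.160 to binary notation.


160 = 10100000
187 = 10111011
129 = 10000001
160 = 10100000
Binary: 10100000.10111011.10000001.10100000


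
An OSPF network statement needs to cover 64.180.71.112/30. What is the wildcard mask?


Subnet mask: 255.255.255.252
Wildcard = 255.255.255.255 - subnet mask
255 - 255 = 0
255 - 255 = 0
255 - 255 = 0
255 - 252 = 3
Wildcard: 0.0.0.3


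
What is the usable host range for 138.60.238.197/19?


Network: 138.60.224.0
Broadcast: 138.60.255.255
First usable = network + 1
Last usable = broadcast - 1
Range: 138.60.224.1 to 138.60.255.254


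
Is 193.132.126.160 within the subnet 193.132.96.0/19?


Subnet network: 193.132.96.0
Test IP AND mask: 193.132.96.0
Yes, 193.132.126.160 is in 193.132.96.0/19


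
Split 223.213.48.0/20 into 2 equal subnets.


New prefix = 20 + 1 = 21
Each subnet has 2048 addresses
  223.213.48.0/21
  223.213.56.0/21
Subnets: 223.213.48.0/21, 223.213.56.0/21


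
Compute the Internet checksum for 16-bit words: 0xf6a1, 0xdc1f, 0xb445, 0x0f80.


Sum all words (with carry folding):
+ 0xf6a1 = 0xf6a1
+ 0xdc1f = 0xd2c1
+ 0xb445 = 0x8707
+ 0x0f80 = 0x9687
One's complement: ~0x9687
Checksum = 0x6978


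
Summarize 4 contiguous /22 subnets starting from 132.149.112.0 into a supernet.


Original prefix: /22
Number of subnets: 4 = 2^2
New prefix = 22 - 2 = 20
Supernet: 132.149.112.0/20


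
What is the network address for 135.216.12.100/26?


IP:   10000111.11011000.00001100.01100100
Mask: 11111111.11111111.11111111.11000000
AND operation:
Net:  10000111.11011000.00001100.01000000
Network: 135.216.12.64/26


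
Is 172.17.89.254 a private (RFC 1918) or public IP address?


RFC 1918 private ranges:
  10.0.0.0/8 (10.0.0.0 - 10.255.255.255)
  172.16.0.0/12 (172.16.0.0 - 172.31.255.255)
  192.168.0.0/16 (192.168.0.0 - 192.168.255.255)
Private (in 172.16.0.0/12)


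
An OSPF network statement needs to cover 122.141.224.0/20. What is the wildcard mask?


Subnet mask: 255.255.240.0
Wildcard = 255.255.255.255 - subnet mask
255 - 255 = 0
255 - 255 = 0
255 - 240 = 15
255 - 0 = 255
Wildcard: 0.0.15.255


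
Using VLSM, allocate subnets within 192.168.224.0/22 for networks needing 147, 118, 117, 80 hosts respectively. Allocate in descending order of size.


147 hosts -> /24 (254 usable): 192.168.224.0/24
118 hosts -> /25 (126 usable): 192.168.225.0/25
117 hosts -> /25 (126 usable): 192.168.225.128/25
80 hosts -> /25 (126 usable): 192.168.226.0/25
Allocation: 192.168.224.0/24 (147 hosts, 254 usable); 192.168.225.0/25 (118 hosts, 126 usable); 192.168.225.128/25 (117 hosts, 126 usable); 192.168.226.0/25 (80 hosts, 126 usable)


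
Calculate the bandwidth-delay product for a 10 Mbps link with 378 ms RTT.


BDP = bandwidth * RTT
= 10 Mbps * 378 ms
= 10 * 1e6 * 378 / 1000 bits
= 3780000 bits
= 472500 bytes
= 461.4258 KB
BDP = 3780000 bits (472500 bytes)


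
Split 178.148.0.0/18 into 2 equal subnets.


New prefix = 18 + 1 = 19
Each subnet has 8192 addresses
  178.148.0.0/19
  178.148.32.0/19
Subnets: 178.148.0.0/19, 178.148.32.0/19


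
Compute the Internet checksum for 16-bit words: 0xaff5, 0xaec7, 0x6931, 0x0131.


Sum all words (with carry folding):
+ 0xaff5 = 0xaff5
+ 0xaec7 = 0x5ebd
+ 0x6931 = 0xc7ee
+ 0x0131 = 0xc91f
One's complement: ~0xc91f
Checksum = 0x36e0


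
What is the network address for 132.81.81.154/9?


IP:   10000100.01010001.01010001.10011010
Mask: 11111111.10000000.00000000.00000000
AND operation:
Net:  10000100.00000000.00000000.00000000
Network: 132.0.0.0/9


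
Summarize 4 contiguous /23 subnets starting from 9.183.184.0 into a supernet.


Original prefix: /23
Number of subnets: 4 = 2^2
New prefix = 23 - 2 = 21
Supernet: 9.183.184.0/21


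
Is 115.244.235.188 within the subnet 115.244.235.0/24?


Subnet network: 115.244.235.0
Test IP AND mask: 115.244.235.0
Yes, 115.244.235.188 is in 115.244.235.0/24


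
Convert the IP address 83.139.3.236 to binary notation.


83 = 01010011
139 = 10001011
3 = 00000011
236 = 11101100
Binary: 01010011.10001011.00000011.11101100


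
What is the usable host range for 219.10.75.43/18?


Network: 219.10.64.0
Broadcast: 219.10.127.255
First usable = network + 1
Last usable = broadcast - 1
Range: 219.10.64.1 to 219.10.127.254


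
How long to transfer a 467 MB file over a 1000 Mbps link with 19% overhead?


Effective throughput = 1000 * (1 - 19/100) = 810 Mbps
File size in Mb = 467 * 8 = 3736 Mb
Time = 3736 / 810
Time = 4.6123 seconds


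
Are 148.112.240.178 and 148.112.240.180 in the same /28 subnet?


Mask: 255.255.255.240
148.112.240.178 AND mask = 148.112.240.176
148.112.240.180 AND mask = 148.112.240.176
Yes, same subnet (148.112.240.176)


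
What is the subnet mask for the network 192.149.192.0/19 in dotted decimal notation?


/19 means 19 network bits, 13 host bits
Binary: 11111111111111111110000000000000
Mask: 255.255.224.0


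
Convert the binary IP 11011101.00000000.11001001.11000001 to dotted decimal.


11011101 = 221
00000000 = 0
11001001 = 201
11000001 = 193
IP: 221.0.201.193


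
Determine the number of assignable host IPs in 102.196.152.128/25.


Host bits = 32 - 25 = 7
Total addresses = 2^7 = 128
Usable = total - 2 (network and broadcast)
Usable hosts: 126


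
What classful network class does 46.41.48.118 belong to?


First octet: 46
Binary: 00101110
0xxxxxxx -> Class A (1-126)
Class A, default mask 255.0.0.0 (/8)


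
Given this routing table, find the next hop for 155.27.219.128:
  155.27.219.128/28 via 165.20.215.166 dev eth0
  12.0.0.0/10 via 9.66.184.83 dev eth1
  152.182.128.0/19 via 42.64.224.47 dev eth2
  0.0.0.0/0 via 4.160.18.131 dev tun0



Longest prefix match for 155.27.219.128:
  /28 155.27.219.128: MATCH
  /10 12.0.0.0: no
  /19 152.182.128.0: no
  /0 0.0.0.0: MATCH
Selected: next-hop 165.20.215.166 via eth0 (matched /28)


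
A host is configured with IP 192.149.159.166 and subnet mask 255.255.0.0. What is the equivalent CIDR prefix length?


Binary: 11111111.11111111.00000000.00000000
Count leading 1s
Prefix: /16


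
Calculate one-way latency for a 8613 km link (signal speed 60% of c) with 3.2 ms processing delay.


Speed = 0.6 * 3e5 km/s = 180000 km/s
Propagation delay = 8613 / 180000 = 0.0478 s = 47.85 ms
Processing delay = 3.2 ms
Total one-way latency = 51.05 ms


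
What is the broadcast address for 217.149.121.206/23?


Network: 217.149.120.0/23
Host bits = 9
Set all host bits to 1:
Broadcast: 217.149.121.255


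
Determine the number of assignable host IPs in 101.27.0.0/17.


Host bits = 32 - 17 = 15
Total addresses = 2^15 = 32768
Usable = total - 2 (network and broadcast)
Usable hosts: 32766


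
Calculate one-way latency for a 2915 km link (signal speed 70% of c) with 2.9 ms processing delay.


Speed = 0.7 * 3e5 km/s = 210000 km/s
Propagation delay = 2915 / 210000 = 0.0139 s = 13.881 ms
Processing delay = 2.9 ms
Total one-way latency = 16.781 ms


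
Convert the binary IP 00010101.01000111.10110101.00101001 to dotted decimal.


00010101 = 21
01000111 = 71
10110101 = 181
00101001 = 41
IP: 21.71.181.41


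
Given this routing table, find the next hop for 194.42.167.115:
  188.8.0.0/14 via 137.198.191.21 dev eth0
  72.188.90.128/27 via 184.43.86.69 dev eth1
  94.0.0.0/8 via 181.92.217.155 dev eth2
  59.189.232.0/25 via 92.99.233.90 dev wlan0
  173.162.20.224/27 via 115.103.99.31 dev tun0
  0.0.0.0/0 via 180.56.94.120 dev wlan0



Longest prefix match for 194.42.167.115:
  /14 188.8.0.0: no
  /27 72.188.90.128: no
  /8 94.0.0.0: no
  /25 59.189.232.0: no
  /27 173.162.20.224: no
  /0 0.0.0.0: MATCH
Selected: next-hop 180.56.94.120 via wlan0 (matched /0)


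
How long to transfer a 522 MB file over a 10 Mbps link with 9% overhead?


Effective throughput = 10 * (1 - 9/100) = 9.1 Mbps
File size in Mb = 522 * 8 = 4176 Mb
Time = 4176 / 9.1
Time = 458.9011 seconds


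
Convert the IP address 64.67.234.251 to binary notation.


64 = 01000000
67 = 01000011
234 = 11101010
251 = 11111011
Binary: 01000000.01000011.11101010.11111011


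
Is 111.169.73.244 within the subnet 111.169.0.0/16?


Subnet network: 111.169.0.0
Test IP AND mask: 111.169.0.0
Yes, 111.169.73.244 is in 111.169.0.0/16


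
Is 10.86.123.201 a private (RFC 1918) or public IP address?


RFC 1918 private ranges:
  10.0.0.0/8 (10.0.0.0 - 10.255.255.255)
  172.16.0.0/12 (172.16.0.0 - 172.31.255.255)
  192.168.0.0/16 (192.168.0.0 - 192.168.255.255)
Private (in 10.0.0.0/8)


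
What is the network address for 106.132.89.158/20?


IP:   01101010.10000100.01011001.10011110
Mask: 11111111.11111111.11110000.00000000
AND operation:
Net:  01101010.10000100.01010000.00000000
Network: 106.132.80.0/20


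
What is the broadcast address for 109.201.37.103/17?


Network: 109.201.0.0/17
Host bits = 15
Set all host bits to 1:
Broadcast: 109.201.127.255


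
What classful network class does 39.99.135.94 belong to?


First octet: 39
Binary: 00100111
0xxxxxxx -> Class A (1-126)
Class A, default mask 255.0.0.0 (/8)


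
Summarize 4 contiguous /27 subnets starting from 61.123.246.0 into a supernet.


Original prefix: /27
Number of subnets: 4 = 2^2
New prefix = 27 - 2 = 25
Supernet: 61.123.246.0/25


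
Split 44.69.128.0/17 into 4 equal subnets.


New prefix = 17 + 2 = 19
Each subnet has 8192 addresses
  44.69.128.0/19
  44.69.160.0/19
  44.69.192.0/19
  44.69.224.0/19
Subnets: 44.69.128.0/19, 44.69.160.0/19, 44.69.192.0/19, 44.69.224.0/19


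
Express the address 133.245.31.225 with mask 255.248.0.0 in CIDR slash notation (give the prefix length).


Binary: 11111111.11111000.00000000.00000000
Count leading 1s
Prefix: /13


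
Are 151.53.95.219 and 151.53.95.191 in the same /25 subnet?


Mask: 255.255.255.128
151.53.95.219 AND mask = 151.53.95.128
151.53.95.191 AND mask = 151.53.95.128
Yes, same subnet (151.53.95.128)


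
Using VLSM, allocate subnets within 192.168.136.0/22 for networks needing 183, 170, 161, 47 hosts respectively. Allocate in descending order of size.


183 hosts -> /24 (254 usable): 192.168.136.0/24
170 hosts -> /24 (254 usable): 192.168.137.0/24
161 hosts -> /24 (254 usable): 192.168.138.0/24
47 hosts -> /26 (62 usable): 192.168.139.0/26
Allocation: 192.168.136.0/24 (183 hosts, 254 usable); 192.168.137.0/24 (170 hosts, 254 usable); 192.168.138.0/24 (161 hosts, 254 usable); 192.168.139.0/26 (47 hosts, 62 usable)


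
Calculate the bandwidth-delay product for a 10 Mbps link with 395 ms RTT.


BDP = bandwidth * RTT
= 10 Mbps * 395 ms
= 10 * 1e6 * 395 / 1000 bits
= 3950000 bits
= 493750 bytes
= 482.1777 KB
BDP = 3950000 bits (493750 bytes)


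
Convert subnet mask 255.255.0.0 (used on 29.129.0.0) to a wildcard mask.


Subnet mask: 255.255.0.0
Wildcard = 255.255.255.255 - subnet mask
255 - 255 = 0
255 - 255 = 0
255 - 0 = 255
255 - 0 = 255
Wildcard: 0.0.255.255


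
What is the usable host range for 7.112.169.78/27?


Network: 7.112.169.64
Broadcast: 7.112.169.95
First usable = network + 1
Last usable = broadcast - 1
Range: 7.112.169.65 to 7.112.169.94


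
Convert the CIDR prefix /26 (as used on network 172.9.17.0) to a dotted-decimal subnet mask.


/26 means 26 network bits, 6 host bits
Binary: 11111111111111111111111111000000
Mask: 255.255.255.192


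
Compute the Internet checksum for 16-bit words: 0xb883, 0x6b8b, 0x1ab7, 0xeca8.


Sum all words (with carry folding):
+ 0xb883 = 0xb883
+ 0x6b8b = 0x240f
+ 0x1ab7 = 0x3ec6
+ 0xeca8 = 0x2b6f
One's complement: ~0x2b6f
Checksum = 0xd490


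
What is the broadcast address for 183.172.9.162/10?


Network: 183.128.0.0/10
Host bits = 22
Set all host bits to 1:
Broadcast: 183.191.255.255


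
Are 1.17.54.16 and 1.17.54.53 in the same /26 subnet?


Mask: 255.255.255.192
1.17.54.16 AND mask = 1.17.54.0
1.17.54.53 AND mask = 1.17.54.0
Yes, same subnet (1.17.54.0)


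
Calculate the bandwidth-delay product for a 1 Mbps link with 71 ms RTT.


BDP = bandwidth * RTT
= 1 Mbps * 71 ms
= 1 * 1e6 * 71 / 1000 bits
= 71000 bits
= 8875 bytes
= 8.667 KB
BDP = 71000 bits (8875 bytes)


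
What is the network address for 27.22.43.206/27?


IP:   00011011.00010110.00101011.11001110
Mask: 11111111.11111111.11111111.11100000
AND operation:
Net:  00011011.00010110.00101011.11000000
Network: 27.22.43.192/27


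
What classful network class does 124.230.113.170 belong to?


First octet: 124
Binary: 01111100
0xxxxxxx -> Class A (1-126)
Class A, default mask 255.0.0.0 (/8)


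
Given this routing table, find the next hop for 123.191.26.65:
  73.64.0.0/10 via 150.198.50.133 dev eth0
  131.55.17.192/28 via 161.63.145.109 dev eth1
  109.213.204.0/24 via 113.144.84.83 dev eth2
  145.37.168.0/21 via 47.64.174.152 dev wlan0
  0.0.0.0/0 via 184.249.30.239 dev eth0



Longest prefix match for 123.191.26.65:
  /10 73.64.0.0: no
  /28 131.55.17.192: no
  /24 109.213.204.0: no
  /21 145.37.168.0: no
  /0 0.0.0.0: MATCH
Selected: next-hop 184.249.30.239 via eth0 (matched /0)


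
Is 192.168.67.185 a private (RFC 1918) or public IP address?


RFC 1918 private ranges:
  10.0.0.0/8 (10.0.0.0 - 10.255.255.255)
  172.16.0.0/12 (172.16.0.0 - 172.31.255.255)
  192.168.0.0/16 (192.168.0.0 - 192.168.255.255)
Private (in 192.168.0.0/16)


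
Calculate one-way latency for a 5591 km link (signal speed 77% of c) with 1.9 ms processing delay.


Speed = 0.77 * 3e5 km/s = 231000 km/s
Propagation delay = 5591 / 231000 = 0.0242 s = 24.2035 ms
Processing delay = 1.9 ms
Total one-way latency = 26.1035 ms


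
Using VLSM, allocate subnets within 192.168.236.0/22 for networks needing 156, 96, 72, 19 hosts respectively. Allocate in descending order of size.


156 hosts -> /24 (254 usable): 192.168.236.0/24
96 hosts -> /25 (126 usable): 192.168.237.0/25
72 hosts -> /25 (126 usable): 192.168.237.128/25
19 hosts -> /27 (30 usable): 192.168.238.0/27
Allocation: 192.168.236.0/24 (156 hosts, 254 usable); 192.168.237.0/25 (96 hosts, 126 usable); 192.168.237.128/25 (72 hosts, 126 usable); 192.168.238.0/27 (19 hosts, 30 usable)


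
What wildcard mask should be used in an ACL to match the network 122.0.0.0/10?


Subnet mask: 255.192.0.0
Wildcard = 255.255.255.255 - subnet mask
255 - 255 = 0
255 - 192 = 63
255 - 0 = 255
255 - 0 = 255
Wildcard: 0.63.255.255
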